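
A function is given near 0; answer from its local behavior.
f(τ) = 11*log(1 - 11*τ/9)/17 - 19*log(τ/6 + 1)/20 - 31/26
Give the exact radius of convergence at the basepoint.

Branch term (-19/20)*log(1 - τ/(-6)): its argument vanishes at τ = -6, a logarithmic branch point, modulus 6.
Branch term (11/17)*log(1 - τ/(9/11)): its argument vanishes at τ = 9/11, a logarithmic branch point, modulus 9/11.
The radius of convergence is the smallest modulus among the singular points: 9/11.

The radius of convergence is 9/11.


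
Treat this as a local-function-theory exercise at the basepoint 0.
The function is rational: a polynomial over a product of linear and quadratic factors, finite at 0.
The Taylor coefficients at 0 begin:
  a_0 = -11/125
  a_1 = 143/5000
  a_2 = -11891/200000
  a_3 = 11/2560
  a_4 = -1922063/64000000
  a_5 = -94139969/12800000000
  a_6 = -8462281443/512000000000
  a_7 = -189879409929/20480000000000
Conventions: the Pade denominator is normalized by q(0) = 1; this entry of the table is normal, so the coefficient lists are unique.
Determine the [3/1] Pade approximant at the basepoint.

The Pade approximant has numerator coefficients [-11/125, -229086/390625, 274296/1953125, -4016144/9765625]; denominator coefficients [1, 174733/25000].

Taylor coefficients needed (read off): a_0 = -11/125, a_1 = 143/5000, a_2 = -11891/200000, a_3 = 11/2560, a_4 = -1922063/64000000.
Write the denominator as Q(n) = 1 + q1*n. Requiring Q*f - P = O(n^5) with deg P <= 3 kills the coefficients of n^4..n^4 in Q*f:
  n^4: a_4 + q1*a_3 = 0, i.e. -1922063/64000000 + (11/2560)*q1 = 0.
Solving this linear system: q1 = 174733/25000.
The numerator is Q*f truncated at degree 3: P0 = a_0 = -11/125; P1 = a_1 + q1*a_0 = -229086/390625; P2 = a_2 + q1*a_1 = 274296/1953125; P3 = a_3 + q1*a_2 = -4016144/9765625.


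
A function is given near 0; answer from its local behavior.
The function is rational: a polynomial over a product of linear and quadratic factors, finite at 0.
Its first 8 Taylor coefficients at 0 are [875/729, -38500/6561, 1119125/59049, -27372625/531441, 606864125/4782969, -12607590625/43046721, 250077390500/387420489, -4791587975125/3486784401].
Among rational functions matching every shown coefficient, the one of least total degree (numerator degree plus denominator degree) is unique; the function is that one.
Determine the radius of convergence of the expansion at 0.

No rational of total degree below 5 reproduces all 8 coefficients; solving the [0/5] Pade equations on them gives f(x) = 7/(9*(x + 3/5)**3*(x**2 - x/3 + 3)), whose expansion matches every shown term.
Denominator factor (x**2 - x/3 + 3): discriminant -107/9, complex-conjugate roots (1/6) + ((1/6)*sqrt(107))*i and (1/6) - ((1/6)*sqrt(107))*i; poles of order 1, moduli sqrt(3) and sqrt(3).
Denominator factor (x + 3/5)^3: pole of order 3 at -3/5, modulus 3/5.
The radius of convergence is the smallest modulus among the singular points: 3/5.

The radius of convergence is 3/5.


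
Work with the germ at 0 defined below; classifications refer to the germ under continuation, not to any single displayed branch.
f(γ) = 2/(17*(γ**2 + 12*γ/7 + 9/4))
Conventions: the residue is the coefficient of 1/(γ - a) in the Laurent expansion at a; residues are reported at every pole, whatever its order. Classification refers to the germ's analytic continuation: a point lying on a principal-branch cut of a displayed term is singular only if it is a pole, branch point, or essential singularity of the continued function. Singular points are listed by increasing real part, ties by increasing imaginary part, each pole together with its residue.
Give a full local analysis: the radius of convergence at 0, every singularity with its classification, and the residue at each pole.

Denominator factor (γ**2 + 12*γ/7 + 9/4): discriminant -297/49, complex-conjugate roots (-6/7) + ((3/14)*sqrt(33))*i and (-6/7) - ((3/14)*sqrt(33))*i; poles of order 1, moduli 3/2 and 3/2.
The radius of convergence is the smallest modulus among the singular points: 3/2.
The factor γ**2 + 12*γ/7 + 9/4 splits as (γ - a)(γ - a') with a = (-6/7) - ((3/14)*sqrt(33))*i, a' = (-6/7) + ((3/14)*sqrt(33))*i. At the order-1 pole a set g(γ) = (γ - a)*f(γ) = [2/17] / (γ - a').
Simple pole: residue = g(a) at a = (-6/7) - ((3/14)*sqrt(33))*i, which is ((14/1683)*sqrt(33))*i.
The factor γ**2 + 12*γ/7 + 9/4 splits as (γ - a)(γ - a') with a = (-6/7) + ((3/14)*sqrt(33))*i, a' = (-6/7) - ((3/14)*sqrt(33))*i. At the order-1 pole a set g(γ) = (γ - a)*f(γ) = [2/17] / (γ - a').
Simple pole: residue = g(a) at a = (-6/7) + ((3/14)*sqrt(33))*i, which is -((14/1683)*sqrt(33))*i.
List the singular points by increasing real part (a conjugate pair: the negative imaginary part first).

Radius of convergence at 0: 3/2.
At (-6/7) - ((3/14)*sqrt(33))*i: a pole of order 1; residue ((14/1683)*sqrt(33))*i.
At (-6/7) + ((3/14)*sqrt(33))*i: a pole of order 1; residue -((14/1683)*sqrt(33))*i.


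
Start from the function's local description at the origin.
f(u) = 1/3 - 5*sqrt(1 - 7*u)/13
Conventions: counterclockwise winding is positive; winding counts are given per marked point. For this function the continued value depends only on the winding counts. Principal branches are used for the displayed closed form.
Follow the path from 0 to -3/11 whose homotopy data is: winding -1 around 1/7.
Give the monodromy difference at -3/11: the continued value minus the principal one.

Continued minus principal equals (40/143)*sqrt(22).

The rational part is single-valued and drops out of the difference; each branch term changes only by its own monodromy.
(-5/13)*sqrt(1 - u/(1/7)): winding -1 is odd, the square root flips sign, contributing -2*(-5/13)*sqrt(1 - (-3/11)/(1/7)) = -2*(-5/13)*sqrt(32/11) = (40/143)*sqrt(22).
Summing the contributions at u = -3/11 gives (40/143)*sqrt(22).


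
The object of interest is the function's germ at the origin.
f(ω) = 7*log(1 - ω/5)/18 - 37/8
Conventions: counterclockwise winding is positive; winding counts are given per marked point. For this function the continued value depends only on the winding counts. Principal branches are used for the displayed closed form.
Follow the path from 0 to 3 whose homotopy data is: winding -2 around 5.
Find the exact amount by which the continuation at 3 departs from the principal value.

Continued minus principal equals -(14/9)*pi*i.

The rational part is single-valued and drops out of the difference; each branch term changes only by its own monodromy.
(7/18)*log(1 - ω/(5)): each positive loop around 5 adds 2*pi*i to the log, so winding -2 contributes (7/18)*(-2)*2*pi*i = -(14/9)*pi*i.
Summing the contributions at ω = 3 gives -(14/9)*pi*i.


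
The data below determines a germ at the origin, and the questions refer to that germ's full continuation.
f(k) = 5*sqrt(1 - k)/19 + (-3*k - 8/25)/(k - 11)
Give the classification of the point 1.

The term (5/19)*sqrt(1 - k/(1)) has argument 1 - 1/(1) = 0 at 1: a square-root (algebraic, two-sheeted) branch point; the remaining terms are analytic or single-valued there.

The point is an algebraic (square-root) branch point.


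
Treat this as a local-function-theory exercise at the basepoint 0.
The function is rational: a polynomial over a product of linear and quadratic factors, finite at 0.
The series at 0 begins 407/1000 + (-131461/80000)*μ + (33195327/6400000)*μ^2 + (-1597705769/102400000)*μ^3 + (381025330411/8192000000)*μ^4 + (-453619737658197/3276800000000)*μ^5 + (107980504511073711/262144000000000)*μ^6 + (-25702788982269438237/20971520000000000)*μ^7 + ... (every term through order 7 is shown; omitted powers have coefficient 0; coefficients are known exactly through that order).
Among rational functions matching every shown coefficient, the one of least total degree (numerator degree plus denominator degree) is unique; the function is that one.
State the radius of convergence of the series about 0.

The radius of convergence is 5/4 - (7/44)*sqrt(33).

No rational of total degree below 5 reproduces all 8 coefficients; solving the [0/5] Pade equations on them gives f(μ) = 37/((μ + 5)**3*(μ**2 + 5*μ/2 + 8/11)), whose expansion matches every shown term.
Denominator factor (μ**2 + 5*μ/2 + 8/11): discriminant 147/44, real irrational roots -5/4 + (7/44)*sqrt(33) and -5/4 - (7/44)*sqrt(33); poles of order 1, moduli 5/4 - (7/44)*sqrt(33) and 5/4 + (7/44)*sqrt(33).
Denominator factor (μ + 5)^3: pole of order 3 at -5, modulus 5.
The radius of convergence is the smallest modulus among the singular points: 5/4 - (7/44)*sqrt(33).


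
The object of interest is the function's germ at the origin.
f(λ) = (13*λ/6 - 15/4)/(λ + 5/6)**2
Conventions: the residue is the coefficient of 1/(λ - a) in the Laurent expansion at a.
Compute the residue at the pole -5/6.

The residue is 13/6.

At the order-2 pole -5/6 set g(λ) = (λ - (-5/6))^2*f(λ) = 13*λ/6 - 15/4.
Order-2 pole: residue = g'(a); g'(-5/6) = 13/6, so the residue is 13/6.


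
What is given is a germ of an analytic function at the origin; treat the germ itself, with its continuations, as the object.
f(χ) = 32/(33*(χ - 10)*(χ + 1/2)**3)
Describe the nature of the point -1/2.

The point is a pole of order 3.

The denominator factor χ + 1/2 vanishes at -1/2 and appears to the power 3; the numerator there equals 32/33, nonzero, and no other factor vanishes.
Hence a pole whose order is the multiplicity, 3.


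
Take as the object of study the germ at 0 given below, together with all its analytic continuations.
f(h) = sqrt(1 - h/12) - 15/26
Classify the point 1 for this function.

There is no denominator, hence no pole anywhere.
Branch term sqrt(1 - h/(12)): argument at 1 is 11/12, nonzero, so 1 is not its branch point (a point on a principal cut is still regular for the continued germ).
So the germ continues analytically to 1.

The point is a regular point.


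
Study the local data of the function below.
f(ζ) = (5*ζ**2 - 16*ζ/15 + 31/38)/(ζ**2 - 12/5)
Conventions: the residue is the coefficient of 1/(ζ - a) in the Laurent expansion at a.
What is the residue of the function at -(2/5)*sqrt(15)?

The residue is -8/15 - (487/456)*sqrt(15).

The factor ζ**2 - 12/5 splits as (ζ - a)(ζ - a') with a = -(2/5)*sqrt(15), a' = (2/5)*sqrt(15). At the order-1 pole a set g(ζ) = (ζ - a)*f(ζ) = [5*ζ**2 - 16*ζ/15 + 31/38] / (ζ - a').
Simple pole: residue = g(a) at a = -(2/5)*sqrt(15), which is -8/15 - (487/456)*sqrt(15).


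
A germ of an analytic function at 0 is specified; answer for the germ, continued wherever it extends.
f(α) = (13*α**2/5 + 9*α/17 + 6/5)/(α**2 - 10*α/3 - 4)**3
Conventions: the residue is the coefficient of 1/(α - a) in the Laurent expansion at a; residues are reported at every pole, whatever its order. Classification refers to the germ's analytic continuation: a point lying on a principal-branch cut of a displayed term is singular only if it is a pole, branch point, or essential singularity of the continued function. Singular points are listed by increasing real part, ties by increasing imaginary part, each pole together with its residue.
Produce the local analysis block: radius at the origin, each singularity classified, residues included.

Radius of convergence at 0: -5/3 + (1/3)*sqrt(61).
At 5/3 - (1/3)*sqrt(61): a pole of order 3; residue -(212571/308694160)*sqrt(61).
At 5/3 + (1/3)*sqrt(61): a pole of order 3; residue (212571/308694160)*sqrt(61).

Denominator factor (α**2 - 10*α/3 - 4)^3: discriminant 244/9, real irrational roots 5/3 + (1/3)*sqrt(61) and 5/3 - (1/3)*sqrt(61); poles of order 3, moduli 5/3 + (1/3)*sqrt(61) and -5/3 + (1/3)*sqrt(61).
The radius of convergence is the smallest modulus among the singular points: -5/3 + (1/3)*sqrt(61).
The factor α**2 - 10*α/3 - 4 splits as (α - a)(α - a') with a = 5/3 - (1/3)*sqrt(61), a' = 5/3 + (1/3)*sqrt(61). At the order-3 pole a set g(α) = (α - a)^3*f(α) = [13*α**2/5 + 9*α/17 + 6/5] / (α - a')^3.
Order-3 pole: residue = g''(a)/2; g''(5/3 - (1/3)*sqrt(61)) = -(212571/154347080)*sqrt(61), so the residue is -(212571/308694160)*sqrt(61).
The factor α**2 - 10*α/3 - 4 splits as (α - a)(α - a') with a = 5/3 + (1/3)*sqrt(61), a' = 5/3 - (1/3)*sqrt(61). At the order-3 pole a set g(α) = (α - a)^3*f(α) = [13*α**2/5 + 9*α/17 + 6/5] / (α - a')^3.
Order-3 pole: residue = g''(a)/2; g''(5/3 + (1/3)*sqrt(61)) = (212571/154347080)*sqrt(61), so the residue is (212571/308694160)*sqrt(61).
List the singular points by increasing real part (a conjugate pair: the negative imaginary part first).


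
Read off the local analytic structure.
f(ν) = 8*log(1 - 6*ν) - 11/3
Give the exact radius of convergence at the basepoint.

The radius of convergence is 1/6.

Branch term (8)*log(1 - ν/(1/6)): its argument vanishes at ν = 1/6, a logarithmic branch point, modulus 1/6.
The radius of convergence is the smallest modulus among the singular points: 1/6.


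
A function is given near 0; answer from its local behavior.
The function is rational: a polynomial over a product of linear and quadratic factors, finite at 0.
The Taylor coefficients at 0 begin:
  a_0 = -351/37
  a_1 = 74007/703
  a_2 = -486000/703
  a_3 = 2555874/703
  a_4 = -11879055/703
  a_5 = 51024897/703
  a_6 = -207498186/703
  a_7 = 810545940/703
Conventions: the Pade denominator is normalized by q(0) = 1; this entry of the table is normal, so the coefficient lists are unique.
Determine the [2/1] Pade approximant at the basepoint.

Taylor coefficients needed (read off): a_0 = -351/37, a_1 = 74007/703, a_2 = -486000/703, a_3 = 2555874/703.
Write the denominator as Q(y) = 1 + q1*y. Requiring Q*f - P = O(y^4) with deg P <= 2 kills the coefficients of y^3..y^3 in Q*f:
  y^3: a_3 + q1*a_2 = 0, i.e. 2555874/703 + (-486000/703)*q1 = 0.
Solving this linear system: q1 = 5259/1000.
The numerator is Q*f truncated at degree 2: P0 = a_0 = -351/37; P1 = a_1 + q1*a_0 = 38934729/703000; P2 = a_2 + q1*a_1 = -96797187/703000.

The Pade approximant has numerator coefficients [-351/37, 38934729/703000, -96797187/703000]; denominator coefficients [1, 5259/1000].


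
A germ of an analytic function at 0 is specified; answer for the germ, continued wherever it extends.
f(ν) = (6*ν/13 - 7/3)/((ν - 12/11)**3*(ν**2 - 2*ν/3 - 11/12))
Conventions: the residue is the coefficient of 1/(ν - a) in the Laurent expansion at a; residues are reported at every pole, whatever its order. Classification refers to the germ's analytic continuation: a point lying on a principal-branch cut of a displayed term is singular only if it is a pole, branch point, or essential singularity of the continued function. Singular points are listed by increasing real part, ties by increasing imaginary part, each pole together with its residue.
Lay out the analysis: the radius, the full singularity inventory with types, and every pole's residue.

Denominator factor (ν**2 - 2*ν/3 - 11/12): discriminant 37/9, real irrational roots 1/3 + (1/6)*sqrt(37) and 1/3 - (1/6)*sqrt(37); poles of order 1, moduli 1/3 + (1/6)*sqrt(37) and -1/3 + (1/6)*sqrt(37).
Denominator factor (ν - 12/11)^3: pole of order 3 at 12/11, modulus 12/11.
The radius of convergence is the smallest modulus among the singular points: -1/3 + (1/6)*sqrt(37).
The factor ν**2 - 2*ν/3 - 11/12 splits as (ν - a)(ν - a') with a = 1/3 - (1/6)*sqrt(37), a' = 1/3 + (1/6)*sqrt(37). At the order-1 pole a set g(ν) = (ν - a)*f(ν) = [(6*ν/13 - 7/3)/(ν - 12/11)**3] / (ν - a').
Simple pole: residue = g(a) at a = 1/3 - (1/6)*sqrt(37), which is -93796581560/3720485327 + (565226005784/137657957099)*sqrt(37).
At the order-3 pole 12/11 set g(ν) = (ν - (12/11))^3*f(ν) = (6*ν/13 - 7/3)/(ν**2 - 2*ν/3 - 11/12).
Order-3 pole: residue = g''(a)/2; g''(12/11) = 375186326240/3720485327, so the residue is 187593163120/3720485327.
The factor ν**2 - 2*ν/3 - 11/12 splits as (ν - a)(ν - a') with a = 1/3 + (1/6)*sqrt(37), a' = 1/3 - (1/6)*sqrt(37). At the order-1 pole a set g(ν) = (ν - a)*f(ν) = [(6*ν/13 - 7/3)/(ν - 12/11)**3] / (ν - a').
Simple pole: residue = g(a) at a = 1/3 + (1/6)*sqrt(37), which is -93796581560/3720485327 - (565226005784/137657957099)*sqrt(37).
List the singular points by increasing real part (a conjugate pair: the negative imaginary part first).

Radius of convergence at 0: -1/3 + (1/6)*sqrt(37).
At 1/3 - (1/6)*sqrt(37): a pole of order 1; residue -93796581560/3720485327 + (565226005784/137657957099)*sqrt(37).
At 12/11: a pole of order 3; residue 187593163120/3720485327.
At 1/3 + (1/6)*sqrt(37): a pole of order 1; residue -93796581560/3720485327 - (565226005784/137657957099)*sqrt(37).


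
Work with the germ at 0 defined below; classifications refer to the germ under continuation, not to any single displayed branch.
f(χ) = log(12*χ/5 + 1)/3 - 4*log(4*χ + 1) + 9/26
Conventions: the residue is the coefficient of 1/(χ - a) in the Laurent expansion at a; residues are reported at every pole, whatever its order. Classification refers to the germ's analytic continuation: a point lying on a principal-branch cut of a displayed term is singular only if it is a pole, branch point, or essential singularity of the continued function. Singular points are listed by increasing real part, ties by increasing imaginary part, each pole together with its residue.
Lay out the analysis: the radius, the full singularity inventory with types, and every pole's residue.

Branch term (-4)*log(1 - χ/(-1/4)): its argument vanishes at χ = -1/4, a logarithmic branch point, modulus 1/4.
Branch term (1/3)*log(1 - χ/(-5/12)): its argument vanishes at χ = -5/12, a logarithmic branch point, modulus 5/12.
The radius of convergence is the smallest modulus among the singular points: 1/4.
List the singular points by increasing real part (a conjugate pair: the negative imaginary part first).

Radius of convergence at 0: 1/4.
At -5/12: a logarithmic branch point.
At -1/4: a logarithmic branch point.


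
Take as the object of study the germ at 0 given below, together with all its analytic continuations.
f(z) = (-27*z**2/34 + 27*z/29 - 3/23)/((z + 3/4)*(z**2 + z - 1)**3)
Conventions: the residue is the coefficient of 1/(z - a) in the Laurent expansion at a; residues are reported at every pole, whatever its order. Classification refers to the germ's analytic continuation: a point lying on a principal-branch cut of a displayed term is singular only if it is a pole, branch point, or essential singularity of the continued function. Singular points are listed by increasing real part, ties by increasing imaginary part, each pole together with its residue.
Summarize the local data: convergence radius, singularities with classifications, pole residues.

Radius of convergence at 0: -1/2 + (1/2)*sqrt(5).
At -1/2 - (1/2)*sqrt(5): a pole of order 3; residue -29617728/77774201 - (1569050502/9721775125)*sqrt(5).
At -3/4: a pole of order 1; residue 59235456/77774201.
At -1/2 + (1/2)*sqrt(5): a pole of order 3; residue -29617728/77774201 + (1569050502/9721775125)*sqrt(5).

Denominator factor (z + 3/4): pole of order 1 at -3/4, modulus 3/4.
Denominator factor (z**2 + z - 1)^3: discriminant 5, real irrational roots -1/2 + (1/2)*sqrt(5) and -1/2 - (1/2)*sqrt(5); poles of order 3, moduli -1/2 + (1/2)*sqrt(5) and 1/2 + (1/2)*sqrt(5).
The radius of convergence is the smallest modulus among the singular points: -1/2 + (1/2)*sqrt(5).
The factor z**2 + z - 1 splits as (z - a)(z - a') with a = -1/2 - (1/2)*sqrt(5), a' = -1/2 + (1/2)*sqrt(5). At the order-3 pole a set g(z) = (z - a)^3*f(z) = [(-27*z**2/34 + 27*z/29 - 3/23)/(z + 3/4)] / (z - a')^3.
Order-3 pole: residue = g''(a)/2; g''(-1/2 - (1/2)*sqrt(5)) = -59235456/77774201 - (3138101004/9721775125)*sqrt(5), so the residue is -29617728/77774201 - (1569050502/9721775125)*sqrt(5).
At the order-1 pole -3/4 set g(z) = (z - (-3/4))*f(z) = (-27*z**2/34 + 27*z/29 - 3/23)/(z**2 + z - 1)**3.
Simple pole: residue = g(a) at a = -3/4, which is 59235456/77774201.
The factor z**2 + z - 1 splits as (z - a)(z - a') with a = -1/2 + (1/2)*sqrt(5), a' = -1/2 - (1/2)*sqrt(5). At the order-3 pole a set g(z) = (z - a)^3*f(z) = [(-27*z**2/34 + 27*z/29 - 3/23)/(z + 3/4)] / (z - a')^3.
Order-3 pole: residue = g''(a)/2; g''(-1/2 + (1/2)*sqrt(5)) = -59235456/77774201 + (3138101004/9721775125)*sqrt(5), so the residue is -29617728/77774201 + (1569050502/9721775125)*sqrt(5).
List the singular points by increasing real part (a conjugate pair: the negative imaginary part first).


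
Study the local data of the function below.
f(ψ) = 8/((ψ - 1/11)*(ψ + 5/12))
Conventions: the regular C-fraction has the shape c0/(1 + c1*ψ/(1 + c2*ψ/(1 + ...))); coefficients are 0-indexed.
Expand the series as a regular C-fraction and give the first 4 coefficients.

The regular C-fraction coefficients are [-1056/5, -43/5, -132/43, 132/43].

Taylor coefficients (expand at 0): a_0 = -1056/5, a_1 = -45408/25, a_2 = -2649504/125, a_3 = -143897952/625.
c0 = a_0 = -1056/5. Peel one level at a time: if S = 1 + c*ψ/S' with S'(0) = 1, then c is the ψ-coefficient of S and S' = c*ψ/(S - 1).
S_1 = c0/f = 1 + (-43/5)*ψ + (-132/5)*ψ^2 + ...; c1 = -43/5.
S_2 = c1*ψ/(S_1 - 1) = 1 + (-132/43)*ψ + (17424/1849)*ψ^2 + ...; c2 = -132/43.
S_3 = c2*ψ/(S_2 - 1) = 1 + (132/43)*ψ + ...; c3 = 132/43.


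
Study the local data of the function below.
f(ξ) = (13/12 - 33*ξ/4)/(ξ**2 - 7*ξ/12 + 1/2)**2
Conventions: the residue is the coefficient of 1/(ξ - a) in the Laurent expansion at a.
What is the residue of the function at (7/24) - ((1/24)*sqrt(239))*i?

The residue is -((4572/57121)*sqrt(239))*i.

The factor ξ**2 - 7*ξ/12 + 1/2 splits as (ξ - a)(ξ - a') with a = (7/24) - ((1/24)*sqrt(239))*i, a' = (7/24) + ((1/24)*sqrt(239))*i. At the order-2 pole a set g(ξ) = (ξ - a)^2*f(ξ) = [13/12 - 33*ξ/4] / (ξ - a')^2.
Order-2 pole: residue = g'(a); g'((7/24) - ((1/24)*sqrt(239))*i) = -((4572/57121)*sqrt(239))*i, so the residue is -((4572/57121)*sqrt(239))*i.


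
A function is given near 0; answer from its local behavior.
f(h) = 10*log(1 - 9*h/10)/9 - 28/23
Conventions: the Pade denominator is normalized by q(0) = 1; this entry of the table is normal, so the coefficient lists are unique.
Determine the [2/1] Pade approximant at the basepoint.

Taylor coefficients needed (expand at 0): a_0 = -28/23, a_1 = -1, a_2 = -9/20, a_3 = -27/100.
Write the denominator as Q(h) = 1 + q1*h. Requiring Q*f - P = O(h^4) with deg P <= 2 kills the coefficients of h^3..h^3 in Q*f:
  h^3: a_3 + q1*a_2 = 0, i.e. -27/100 + (-9/20)*q1 = 0.
Solving this linear system: q1 = -3/5.
The numerator is Q*f truncated at degree 2: P0 = a_0 = -28/23; P1 = a_1 + q1*a_0 = -31/115; P2 = a_2 + q1*a_1 = 3/20.

The Pade approximant has numerator coefficients [-28/23, -31/115, 3/20]; denominator coefficients [1, -3/5].


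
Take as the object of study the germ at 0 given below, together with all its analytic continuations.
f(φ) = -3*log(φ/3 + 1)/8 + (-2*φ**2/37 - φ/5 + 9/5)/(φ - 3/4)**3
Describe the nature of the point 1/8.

The point is a regular point.

Denominator factors: φ - 3/4 = -5/8 at φ = 1/8 — none vanishes.
Branch term log(1 - φ/(-3)): argument at 1/8 is 25/24, nonzero, so 1/8 is not its branch point (a point on a principal cut is still regular for the continued germ).
So the germ continues analytically to 1/8.


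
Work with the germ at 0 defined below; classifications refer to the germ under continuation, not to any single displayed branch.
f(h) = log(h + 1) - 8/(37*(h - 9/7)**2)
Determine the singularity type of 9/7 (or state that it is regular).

The point is a pole of order 2.

The denominator factor h - 9/7 vanishes at 9/7 and appears to the power 2; the numerator there equals -8/37, nonzero, and no other factor vanishes.
The branch terms are analytic at this point.
Hence a pole whose order is the multiplicity, 2.


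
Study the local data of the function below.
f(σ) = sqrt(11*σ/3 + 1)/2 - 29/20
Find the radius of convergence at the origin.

The radius of convergence is 3/11.

Branch term (1/2)*sqrt(1 - σ/(-3/11)): its argument vanishes at σ = -3/11, a square-root branch point, modulus 3/11.
The radius of convergence is the smallest modulus among the singular points: 3/11.


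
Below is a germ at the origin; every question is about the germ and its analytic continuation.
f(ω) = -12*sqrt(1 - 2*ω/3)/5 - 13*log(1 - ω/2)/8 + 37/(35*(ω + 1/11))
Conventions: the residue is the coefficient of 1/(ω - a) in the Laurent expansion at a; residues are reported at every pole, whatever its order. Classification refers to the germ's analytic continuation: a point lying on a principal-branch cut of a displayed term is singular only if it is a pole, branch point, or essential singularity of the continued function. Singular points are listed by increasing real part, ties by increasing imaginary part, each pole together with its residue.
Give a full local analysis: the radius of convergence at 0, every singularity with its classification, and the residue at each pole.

Radius of convergence at 0: 1/11.
At -1/11: a pole of order 1; residue 37/35.
At 3/2: an algebraic (square-root) branch point.
At 2: a logarithmic branch point.

Denominator factor (ω + 1/11): pole of order 1 at -1/11, modulus 1/11.
Branch term (-13/8)*log(1 - ω/(2)): its argument vanishes at ω = 2, a logarithmic branch point, modulus 2.
Branch term (-12/5)*sqrt(1 - ω/(3/2)): its argument vanishes at ω = 3/2, a square-root branch point, modulus 3/2.
The radius of convergence is the smallest modulus among the singular points: 1/11.
The branch terms are analytic at -1/11 and contribute nothing to the residue; only the rational part matters.
At the order-1 pole -1/11 set g(ω) = (ω - (-1/11))*(rational part) = 37/35.
Simple pole: residue = g(a) at a = -1/11, which is 37/35.
List the singular points by increasing real part (a conjugate pair: the negative imaginary part first).


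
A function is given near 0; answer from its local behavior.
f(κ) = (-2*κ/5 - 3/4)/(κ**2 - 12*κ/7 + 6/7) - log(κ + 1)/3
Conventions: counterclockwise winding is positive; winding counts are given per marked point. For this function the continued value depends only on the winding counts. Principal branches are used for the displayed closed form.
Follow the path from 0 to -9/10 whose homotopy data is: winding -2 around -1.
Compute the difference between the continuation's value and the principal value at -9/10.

Continued minus principal equals (4/3)*pi*i.

The rational part is single-valued and drops out of the difference; each branch term changes only by its own monodromy.
(-1/3)*log(1 - κ/(-1)): each positive loop around -1 adds 2*pi*i to the log, so winding -2 contributes (-1/3)*(-2)*2*pi*i = (4/3)*pi*i.
Summing the contributions at κ = -9/10 gives (4/3)*pi*i.


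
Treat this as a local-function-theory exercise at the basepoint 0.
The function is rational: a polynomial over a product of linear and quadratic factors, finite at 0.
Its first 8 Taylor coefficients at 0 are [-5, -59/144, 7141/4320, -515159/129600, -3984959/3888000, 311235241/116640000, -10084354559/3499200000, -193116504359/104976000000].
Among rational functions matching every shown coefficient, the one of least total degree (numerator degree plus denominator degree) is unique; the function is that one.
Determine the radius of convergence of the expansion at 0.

The radius of convergence is 1.

No rational of total degree below 4 reproduces all 8 coefficients; solving the [1/3] Pade equations on them gives f(d) = (7*d/24 + 6)/((d - 6/5)*(d**2 + 4*d/5 + 1)), whose expansion matches every shown term.
Denominator factor (d**2 + 4*d/5 + 1): discriminant -84/25, complex-conjugate roots (-2/5) + ((1/5)*sqrt(21))*i and (-2/5) - ((1/5)*sqrt(21))*i; poles of order 1, moduli 1 and 1.
Denominator factor (d - 6/5): pole of order 1 at 6/5, modulus 6/5.
The radius of convergence is the smallest modulus among the singular points: 1.


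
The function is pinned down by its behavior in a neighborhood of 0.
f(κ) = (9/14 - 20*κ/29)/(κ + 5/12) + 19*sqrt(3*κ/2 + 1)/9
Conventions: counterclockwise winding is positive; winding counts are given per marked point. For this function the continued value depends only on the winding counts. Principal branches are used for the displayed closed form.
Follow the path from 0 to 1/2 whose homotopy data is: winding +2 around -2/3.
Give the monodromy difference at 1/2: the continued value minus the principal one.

The rational part is single-valued and drops out of the difference; each branch term changes only by its own monodromy.
(19/9)*sqrt(1 - κ/(-2/3)): winding +2 is even, the square root returns to the same sheet, contribution 0.
Summing the contributions at κ = 1/2 gives 0.

Continued minus principal equals 0.


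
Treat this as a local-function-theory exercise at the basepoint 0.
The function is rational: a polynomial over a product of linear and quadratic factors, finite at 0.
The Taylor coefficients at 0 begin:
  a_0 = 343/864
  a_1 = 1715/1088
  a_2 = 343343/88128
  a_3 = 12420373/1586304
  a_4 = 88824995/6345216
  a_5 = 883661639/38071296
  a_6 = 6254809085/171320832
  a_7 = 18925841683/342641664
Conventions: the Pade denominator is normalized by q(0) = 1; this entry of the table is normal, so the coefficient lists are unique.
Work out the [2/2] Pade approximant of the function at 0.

The Pade approximant has numerator coefficients [343/864, 1597509809/4041373824, 11182568663/72744728832]; denominator coefficients [1, -818531/275148, 5907293/2476332].

Taylor coefficients needed (read off): a_0 = 343/864, a_1 = 1715/1088, a_2 = 343343/88128, a_3 = 12420373/1586304, a_4 = 88824995/6345216.
Write the denominator as Q(z) = 1 + q1*z + q2*z^2. Requiring Q*f - P = O(z^5) with deg P <= 2 kills the coefficients of z^3..z^4 in Q*f:
  z^3: a_3 + q1*a_2 + q2*a_1 = 0, i.e. 12420373/1586304 + (343343/88128)*q1 + (1715/1088)*q2 = 0.
  z^4: a_4 + q1*a_3 + q2*a_2 = 0, i.e. 88824995/6345216 + (12420373/1586304)*q1 + (343343/88128)*q2 = 0.
Solving this linear system: q1 = -818531/275148, q2 = 5907293/2476332.
The numerator is Q*f truncated at degree 2: P0 = a_0 = 343/864; P1 = a_1 + q1*a_0 = 1597509809/4041373824; P2 = a_2 + q1*a_1 + q2*a_0 = 11182568663/72744728832.


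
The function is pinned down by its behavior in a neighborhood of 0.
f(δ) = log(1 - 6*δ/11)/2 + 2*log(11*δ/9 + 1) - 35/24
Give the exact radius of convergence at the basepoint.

Branch term (1/2)*log(1 - δ/(11/6)): its argument vanishes at δ = 11/6, a logarithmic branch point, modulus 11/6.
Branch term (2)*log(1 - δ/(-9/11)): its argument vanishes at δ = -9/11, a logarithmic branch point, modulus 9/11.
The radius of convergence is the smallest modulus among the singular points: 9/11.

The radius of convergence is 9/11.


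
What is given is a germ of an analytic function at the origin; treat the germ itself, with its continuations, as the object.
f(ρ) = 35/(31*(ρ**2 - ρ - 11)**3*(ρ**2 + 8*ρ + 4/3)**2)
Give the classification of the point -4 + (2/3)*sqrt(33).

The point is a pole of order 2.

The denominator factor ρ**2 + 8*ρ + 4/3 vanishes at -4 + (2/3)*sqrt(33) and appears to the power 2; the numerator there equals 35/31, nonzero, and no other factor vanishes.
Hence a pole whose order is the multiplicity, 2.


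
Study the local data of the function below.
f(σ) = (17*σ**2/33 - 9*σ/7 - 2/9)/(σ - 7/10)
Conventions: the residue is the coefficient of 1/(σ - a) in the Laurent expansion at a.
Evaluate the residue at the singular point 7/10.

The residue is -8611/9900.

At the order-1 pole 7/10 set g(σ) = (σ - (7/10))*f(σ) = 17*σ**2/33 - 9*σ/7 - 2/9.
Simple pole: residue = g(a) at a = 7/10, which is -8611/9900.


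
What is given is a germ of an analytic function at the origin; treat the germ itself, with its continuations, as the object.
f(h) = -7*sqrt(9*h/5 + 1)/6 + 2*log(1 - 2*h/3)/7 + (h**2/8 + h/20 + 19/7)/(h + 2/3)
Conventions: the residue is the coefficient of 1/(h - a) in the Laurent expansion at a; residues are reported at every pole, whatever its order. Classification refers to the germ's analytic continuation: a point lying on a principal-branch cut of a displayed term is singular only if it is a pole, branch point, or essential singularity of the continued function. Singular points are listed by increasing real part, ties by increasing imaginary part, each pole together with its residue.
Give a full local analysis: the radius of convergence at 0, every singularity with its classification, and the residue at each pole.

Radius of convergence at 0: 5/9.
At -2/3: a pole of order 1; residue 862/315.
At -5/9: an algebraic (square-root) branch point.
At 3/2: a logarithmic branch point.

Denominator factor (h + 2/3): pole of order 1 at -2/3, modulus 2/3.
Branch term (2/7)*log(1 - h/(3/2)): its argument vanishes at h = 3/2, a logarithmic branch point, modulus 3/2.
Branch term (-7/6)*sqrt(1 - h/(-5/9)): its argument vanishes at h = -5/9, a square-root branch point, modulus 5/9.
The radius of convergence is the smallest modulus among the singular points: 5/9.
The branch terms are analytic at -2/3 and contribute nothing to the residue; only the rational part matters.
At the order-1 pole -2/3 set g(h) = (h - (-2/3))*(rational part) = h**2/8 + h/20 + 19/7.
Simple pole: residue = g(a) at a = -2/3, which is 862/315.
List the singular points by increasing real part (a conjugate pair: the negative imaginary part first).


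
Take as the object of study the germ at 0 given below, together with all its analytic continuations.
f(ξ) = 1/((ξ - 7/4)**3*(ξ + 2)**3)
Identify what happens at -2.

The denominator factor ξ + 2 vanishes at -2 and appears to the power 3; the numerator there equals 1, nonzero, and no other factor vanishes.
Hence a pole whose order is the multiplicity, 3.

The point is a pole of order 3.


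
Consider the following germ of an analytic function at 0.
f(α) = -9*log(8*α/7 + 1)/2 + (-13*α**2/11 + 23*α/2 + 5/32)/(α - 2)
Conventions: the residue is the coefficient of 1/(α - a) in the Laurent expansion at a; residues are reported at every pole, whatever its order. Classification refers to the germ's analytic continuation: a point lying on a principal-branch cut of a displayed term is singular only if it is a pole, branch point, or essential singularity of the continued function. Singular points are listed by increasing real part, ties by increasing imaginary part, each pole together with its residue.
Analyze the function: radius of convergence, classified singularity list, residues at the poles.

Radius of convergence at 0: 7/8.
At -7/8: a logarithmic branch point.
At 2: a pole of order 1; residue 6487/352.

Denominator factor (α - 2): pole of order 1 at 2, modulus 2.
Branch term (-9/2)*log(1 - α/(-7/8)): its argument vanishes at α = -7/8, a logarithmic branch point, modulus 7/8.
The radius of convergence is the smallest modulus among the singular points: 7/8.
The branch term is analytic at 2 and contributes nothing to the residue; only the rational part matters.
At the order-1 pole 2 set g(α) = (α - (2))*(rational part) = -13*α**2/11 + 23*α/2 + 5/32.
Simple pole: residue = g(a) at a = 2, which is 6487/352.
List the singular points by increasing real part (a conjugate pair: the negative imaginary part first).


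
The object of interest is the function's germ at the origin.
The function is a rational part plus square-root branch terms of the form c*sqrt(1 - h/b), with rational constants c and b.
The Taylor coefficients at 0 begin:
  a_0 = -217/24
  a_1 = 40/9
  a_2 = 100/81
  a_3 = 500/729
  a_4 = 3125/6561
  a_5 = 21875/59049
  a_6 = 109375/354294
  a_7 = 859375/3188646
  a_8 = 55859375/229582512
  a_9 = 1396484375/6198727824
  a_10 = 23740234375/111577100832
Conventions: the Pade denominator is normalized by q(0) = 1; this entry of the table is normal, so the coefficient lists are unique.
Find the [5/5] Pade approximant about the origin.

Taylor coefficients needed (read off): a_0 = -217/24, a_1 = 40/9, a_2 = 100/81, a_3 = 500/729, a_4 = 3125/6561, a_5 = 21875/59049, a_6 = 109375/354294, a_7 = 859375/3188646, a_8 = 55859375/229582512, a_9 = 1396484375/6198727824, a_10 = 23740234375/111577100832.
Write the denominator as Q(h) = 1 + q1*h + q2*h^2 + q3*h^3 + q4*h^4 + q5*h^5. Requiring Q*f - P = O(h^11) with deg P <= 5 kills the coefficients of h^6..h^10 in Q*f:
  h^6: a_6 + q1*a_5 + q2*a_4 + q3*a_3 + q4*a_2 + q5*a_1 = 0, i.e. 109375/354294 + (21875/59049)*q1 + (3125/6561)*q2 + (500/729)*q3 + (100/81)*q4 + (40/9)*q5 = 0.
  h^7: a_7 + q1*a_6 + q2*a_5 + q3*a_4 + q4*a_3 + q5*a_2 = 0, i.e. 859375/3188646 + (109375/354294)*q1 + (21875/59049)*q2 + (3125/6561)*q3 + (500/729)*q4 + (100/81)*q5 = 0.
  h^8: a_8 + q1*a_7 + q2*a_6 + q3*a_5 + q4*a_4 + q5*a_3 = 0, i.e. 55859375/229582512 + (859375/3188646)*q1 + (109375/354294)*q2 + (21875/59049)*q3 + (3125/6561)*q4 + (500/729)*q5 = 0.
  h^9: a_9 + q1*a_8 + q2*a_7 + q3*a_6 + q4*a_5 + q5*a_4 = 0, i.e. 1396484375/6198727824 + (55859375/229582512)*q1 + (859375/3188646)*q2 + (109375/354294)*q3 + (21875/59049)*q4 + (3125/6561)*q5 = 0.
  h^10: a_10 + q1*a_9 + q2*a_8 + q3*a_7 + q4*a_6 + q5*a_5 = 0, i.e. 23740234375/111577100832 + (1396484375/6198727824)*q1 + (55859375/229582512)*q2 + (859375/3188646)*q3 + (109375/354294)*q4 + (21875/59049)*q5 = 0.
Solving this linear system: q1 = -5/2, q2 = 175/81, q3 = -4375/5832, q4 = 3125/34992, q5 = -3125/1889568.
The numerator is Q*f truncated at degree 5: P0 = a_0 = -217/24; P1 = a_1 + q1*a_0 = 3895/144; P2 = a_2 + q1*a_1 + q2*a_0 = -57175/1944; P3 = a_3 + q1*a_2 + q2*a_1 + q3*a_0 = 1957375/139968; P4 = a_4 + q1*a_3 + q2*a_2 + q3*a_1 + q4*a_0 = -3125/1152; P5 = a_5 + q1*a_4 + q2*a_3 + q3*a_2 + q4*a_1 + q5*a_0 = 6678125/45349632.

The Pade approximant has numerator coefficients [-217/24, 3895/144, -57175/1944, 1957375/139968, -3125/1152, 6678125/45349632]; denominator coefficients [1, -5/2, 175/81, -4375/5832, 3125/34992, -3125/1889568].


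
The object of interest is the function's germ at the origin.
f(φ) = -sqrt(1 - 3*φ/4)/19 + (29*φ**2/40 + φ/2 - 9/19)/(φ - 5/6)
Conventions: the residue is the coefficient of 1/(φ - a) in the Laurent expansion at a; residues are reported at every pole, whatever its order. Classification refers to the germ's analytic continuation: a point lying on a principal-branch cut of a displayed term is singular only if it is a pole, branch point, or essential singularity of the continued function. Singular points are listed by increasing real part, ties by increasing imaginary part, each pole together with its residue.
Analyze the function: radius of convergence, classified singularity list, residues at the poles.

Denominator factor (φ - 5/6): pole of order 1 at 5/6, modulus 5/6.
Branch term (-1/19)*sqrt(1 - φ/(4/3)): its argument vanishes at φ = 4/3, a square-root branch point, modulus 4/3.
The radius of convergence is the smallest modulus among the singular points: 5/6.
The branch term is analytic at 5/6 and contributes nothing to the residue; only the rational part matters.
At the order-1 pole 5/6 set g(φ) = (φ - (5/6))*(rational part) = 29*φ**2/40 + φ/2 - 9/19.
Simple pole: residue = g(a) at a = 5/6, which is 2443/5472.
List the singular points by increasing real part (a conjugate pair: the negative imaginary part first).

Radius of convergence at 0: 5/6.
At 5/6: a pole of order 1; residue 2443/5472.
At 4/3: an algebraic (square-root) branch point.


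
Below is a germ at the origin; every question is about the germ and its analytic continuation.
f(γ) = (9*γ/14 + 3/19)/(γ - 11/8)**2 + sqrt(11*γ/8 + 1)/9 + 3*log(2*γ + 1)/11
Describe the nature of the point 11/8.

The point is a pole of order 2.

The denominator factor γ - 11/8 vanishes at 11/8 and appears to the power 2; the numerator there equals 2217/2128, nonzero, and no other factor vanishes.
The branch terms are analytic at this point.
Hence a pole whose order is the multiplicity, 2.


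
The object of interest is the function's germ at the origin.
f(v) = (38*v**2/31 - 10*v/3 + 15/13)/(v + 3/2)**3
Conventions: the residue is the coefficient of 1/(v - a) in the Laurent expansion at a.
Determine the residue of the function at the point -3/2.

The residue is 38/31.

At the order-3 pole -3/2 set g(v) = (v - (-3/2))^3*f(v) = 38*v**2/31 - 10*v/3 + 15/13.
Order-3 pole: residue = g''(a)/2; g''(-3/2) = 76/31, so the residue is 38/31.


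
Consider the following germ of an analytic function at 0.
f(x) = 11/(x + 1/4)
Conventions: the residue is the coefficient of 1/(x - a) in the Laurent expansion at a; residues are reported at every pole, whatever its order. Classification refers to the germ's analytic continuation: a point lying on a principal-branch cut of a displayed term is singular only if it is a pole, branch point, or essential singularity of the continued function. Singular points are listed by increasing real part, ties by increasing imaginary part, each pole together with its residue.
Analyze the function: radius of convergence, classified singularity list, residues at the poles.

Denominator factor (x + 1/4): pole of order 1 at -1/4, modulus 1/4.
The radius of convergence is the smallest modulus among the singular points: 1/4.
At the order-1 pole -1/4 set g(x) = (x - (-1/4))*f(x) = 11.
Simple pole: residue = g(a) at a = -1/4, which is 11.

Radius of convergence at 0: 1/4.
At -1/4: a pole of order 1; residue 11.
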